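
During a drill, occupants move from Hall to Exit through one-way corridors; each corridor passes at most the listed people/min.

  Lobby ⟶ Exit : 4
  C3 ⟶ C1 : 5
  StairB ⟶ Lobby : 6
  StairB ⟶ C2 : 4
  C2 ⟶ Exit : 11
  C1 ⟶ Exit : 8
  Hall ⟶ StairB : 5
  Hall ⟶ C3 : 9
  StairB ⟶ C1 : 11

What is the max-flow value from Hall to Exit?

Augment Hall→StairB→C1→Exit: bottleneck 5, flow now 5.
Augment Hall→C3→C1→Exit: bottleneck 3, flow now 8.
Augment Hall→C3→C1→StairB→Lobby→Exit: bottleneck 2, flow now 10. (uses reverse residual edge)
No augmenting path remains; maximum flow = 10.
In the residual graph, reachable from Hall: {Hall, C3}.
Min-cut edges: Hall→StairB (5), C3→C1 (5); capacity 5 + 5 = 10.
This cut is saturated, so no flow can exceed 10.

10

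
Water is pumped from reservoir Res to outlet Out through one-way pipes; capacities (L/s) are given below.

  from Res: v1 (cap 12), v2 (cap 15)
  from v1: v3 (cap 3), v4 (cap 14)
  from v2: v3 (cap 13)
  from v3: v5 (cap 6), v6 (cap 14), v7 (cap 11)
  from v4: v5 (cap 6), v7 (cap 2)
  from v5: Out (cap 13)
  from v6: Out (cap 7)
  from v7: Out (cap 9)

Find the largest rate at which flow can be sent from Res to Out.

24

Augment Res→v1→v3→v5→Out: bottleneck 3, flow now 3.
Augment Res→v1→v4→v5→Out: bottleneck 6, flow now 9.
Augment Res→v1→v4→v7→Out: bottleneck 2, flow now 11.
Augment Res→v2→v3→v5→Out: bottleneck 3, flow now 14.
Augment Res→v2→v3→v6→Out: bottleneck 7, flow now 21.
Augment Res→v2→v3→v7→Out: bottleneck 3, flow now 24.
No augmenting path remains; maximum flow = 24.
In the residual graph, reachable from Res: {Res, v1, v2, v4}.
Min-cut edges: v1→v3 (3), v2→v3 (13), v4→v5 (6), v4→v7 (2); capacity 3 + 13 + 6 + 2 = 24.
This cut is saturated, so no flow can exceed 24.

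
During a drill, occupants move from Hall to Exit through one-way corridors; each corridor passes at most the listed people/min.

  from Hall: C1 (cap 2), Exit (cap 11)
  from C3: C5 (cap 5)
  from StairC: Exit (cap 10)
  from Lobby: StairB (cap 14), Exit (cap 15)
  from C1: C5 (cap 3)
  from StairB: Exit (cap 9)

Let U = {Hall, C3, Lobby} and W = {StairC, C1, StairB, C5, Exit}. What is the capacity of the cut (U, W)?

47

Edges leaving {Hall, C3, Lobby}: Hall→C1 (2), Hall→Exit (11), C3→C5 (5), Lobby→StairB (14), Lobby→Exit (15).
Cut capacity = 2 + 11 + 5 + 14 + 15 = 47.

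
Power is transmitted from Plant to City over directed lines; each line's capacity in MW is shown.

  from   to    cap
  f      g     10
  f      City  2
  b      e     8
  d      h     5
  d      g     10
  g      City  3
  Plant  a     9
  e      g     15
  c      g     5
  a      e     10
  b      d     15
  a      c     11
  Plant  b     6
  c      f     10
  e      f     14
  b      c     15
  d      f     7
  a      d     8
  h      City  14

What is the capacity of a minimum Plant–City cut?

10

Augment Plant→a→c→f→City: bottleneck 2, flow now 2.
Augment Plant→a→c→g→City: bottleneck 3, flow now 5.
Augment Plant→a→d→h→City: bottleneck 4, flow now 9.
Augment Plant→b→d→h→City: bottleneck 1, flow now 10.
No augmenting path remains; maximum flow = 10.
By max-flow min-cut, the minimum cut capacity equals the max flow.
In the residual graph, reachable from Plant: {Plant, a, b, c, d, e, f, g}.
Min-cut edges: d→h (5), f→City (2), g→City (3); capacity 5 + 2 + 3 = 10.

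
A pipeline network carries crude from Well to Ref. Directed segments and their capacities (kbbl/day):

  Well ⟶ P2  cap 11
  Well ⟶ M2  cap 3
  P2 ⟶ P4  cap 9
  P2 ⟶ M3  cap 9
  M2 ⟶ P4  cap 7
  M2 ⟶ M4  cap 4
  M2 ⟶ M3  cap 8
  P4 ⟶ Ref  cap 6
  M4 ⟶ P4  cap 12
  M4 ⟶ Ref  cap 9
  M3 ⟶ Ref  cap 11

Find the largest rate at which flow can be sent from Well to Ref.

Augment Well→P2→P4→Ref: bottleneck 6, flow now 6.
Augment Well→P2→M3→Ref: bottleneck 5, flow now 11.
Augment Well→M2→M4→Ref: bottleneck 3, flow now 14.
No augmenting path remains; maximum flow = 14.
In the residual graph, reachable from Well: {Well}.
Min-cut edges: Well→P2 (11), Well→M2 (3); capacity 11 + 3 = 14.
This cut is saturated, so no flow can exceed 14.

14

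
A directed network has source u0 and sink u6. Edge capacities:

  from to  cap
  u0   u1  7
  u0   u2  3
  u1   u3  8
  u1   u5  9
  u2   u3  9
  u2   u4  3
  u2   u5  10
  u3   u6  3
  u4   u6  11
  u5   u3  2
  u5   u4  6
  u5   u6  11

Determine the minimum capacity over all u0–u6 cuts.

Augment u0→u1→u3→u6: bottleneck 3, flow now 3.
Augment u0→u1→u5→u6: bottleneck 4, flow now 7.
Augment u0→u2→u4→u6: bottleneck 3, flow now 10.
No augmenting path remains; maximum flow = 10.
By max-flow min-cut, the minimum cut capacity equals the max flow.
In the residual graph, reachable from u0: {u0}.
Min-cut edges: u0→u1 (7), u0→u2 (3); capacity 7 + 3 = 10.

10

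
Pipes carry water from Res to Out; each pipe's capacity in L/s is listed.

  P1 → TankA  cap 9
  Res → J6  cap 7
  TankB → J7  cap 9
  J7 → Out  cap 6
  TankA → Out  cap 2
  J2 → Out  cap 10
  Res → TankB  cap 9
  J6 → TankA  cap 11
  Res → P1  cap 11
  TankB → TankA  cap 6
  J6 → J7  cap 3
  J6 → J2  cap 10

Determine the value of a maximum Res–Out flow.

15

Augment Res→TankB→TankA→Out: bottleneck 2, flow now 2.
Augment Res→TankB→J7→Out: bottleneck 6, flow now 8.
Augment Res→J6→J2→Out: bottleneck 7, flow now 15.
No augmenting path remains; maximum flow = 15.
In the residual graph, reachable from Res: {Res, TankB, P1, TankA, J7}.
Min-cut edges: Res→J6 (7), TankA→Out (2), J7→Out (6); capacity 7 + 2 + 6 = 15.
This cut is saturated, so no flow can exceed 15.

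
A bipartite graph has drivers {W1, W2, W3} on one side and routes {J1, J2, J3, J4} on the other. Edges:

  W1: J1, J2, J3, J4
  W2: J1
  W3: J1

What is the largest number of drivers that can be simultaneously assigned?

2

Unit-capacity flow: source→left, listed edges, right→sink; max matching = max flow.
Augmenting path W1→J1 (+1); matched 1.
Augmenting path W2→J1→W1→J2 (+1); matched 2.
No augmenting path remains; maximum matching = 2.
König certificate: {W1, J1} is a vertex cover of size 2 (every listed pair touches it), so no matching can be larger.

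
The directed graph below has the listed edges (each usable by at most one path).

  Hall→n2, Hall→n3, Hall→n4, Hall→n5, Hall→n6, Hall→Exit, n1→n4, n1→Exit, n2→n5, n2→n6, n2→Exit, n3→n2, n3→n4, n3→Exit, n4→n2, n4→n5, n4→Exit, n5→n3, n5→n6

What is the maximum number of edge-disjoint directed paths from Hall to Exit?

4

Assign every edge capacity 1; by Menger, the answer equals the max flow.
Path Hall→Exit (+1); total 1.
Path Hall→n2→Exit (+1); total 2.
Path Hall→n3→Exit (+1); total 3.
Path Hall→n4→Exit (+1); total 4.
No residual Hall→Exit path; max flow = 4.
Certifying cut of size 4: {Hall→Exit, n2→Exit, n3→Exit, n4→Exit}.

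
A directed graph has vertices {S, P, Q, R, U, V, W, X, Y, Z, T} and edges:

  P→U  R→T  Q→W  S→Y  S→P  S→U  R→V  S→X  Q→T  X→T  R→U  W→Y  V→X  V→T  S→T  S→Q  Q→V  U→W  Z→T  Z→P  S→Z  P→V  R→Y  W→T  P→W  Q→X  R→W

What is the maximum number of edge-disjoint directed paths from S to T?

6

Assign every edge capacity 1; by Menger, the answer equals the max flow.
Path S→T (+1); total 1.
Path S→Q→T (+1); total 2.
Path S→X→T (+1); total 3.
Path S→Z→T (+1); total 4.
Path S→P→V→T (+1); total 5.
Path S→U→W→T (+1); total 6.
No residual S→T path; max flow = 6.
Certifying cut of size 6: {S→P, S→Q, S→T, S→U, S→X, S→Z}.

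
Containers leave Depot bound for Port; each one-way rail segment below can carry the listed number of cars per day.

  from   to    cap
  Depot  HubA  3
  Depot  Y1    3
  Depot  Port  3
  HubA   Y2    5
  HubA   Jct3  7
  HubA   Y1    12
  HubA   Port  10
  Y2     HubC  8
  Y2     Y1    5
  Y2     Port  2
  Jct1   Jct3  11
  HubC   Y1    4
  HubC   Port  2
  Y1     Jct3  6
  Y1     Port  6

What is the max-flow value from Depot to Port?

Augment Depot→Port: bottleneck 3, flow now 3.
Augment Depot→HubA→Port: bottleneck 3, flow now 6.
Augment Depot→Y1→Port: bottleneck 3, flow now 9.
No augmenting path remains; maximum flow = 9.
In the residual graph, reachable from Depot: {Depot}.
Min-cut edges: Depot→HubA (3), Depot→Y1 (3), Depot→Port (3); capacity 3 + 3 + 3 = 9.
This cut is saturated, so no flow can exceed 9.

9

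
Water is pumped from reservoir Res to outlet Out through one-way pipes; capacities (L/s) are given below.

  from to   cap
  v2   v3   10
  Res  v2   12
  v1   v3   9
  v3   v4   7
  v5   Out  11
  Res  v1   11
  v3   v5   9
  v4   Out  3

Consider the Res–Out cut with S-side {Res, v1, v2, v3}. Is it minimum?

Given cut capacity: 7 + 9 = 16.
Augment Res→v1→v3→v4→Out: bottleneck 3, flow now 3.
Augment Res→v1→v3→v5→Out: bottleneck 6, flow now 9.
Augment Res→v2→v3→v5→Out: bottleneck 3, flow now 12.
No augmenting path remains; maximum flow = 12.
In the residual graph, reachable from Res: {Res, v1, v2, v3, v4}.
Min-cut edges: v3→v5 (9), v4→Out (3); capacity 9 + 3 = 12.
Cut capacity 16 exceeds the max flow 12, so it is not minimum.

No — its capacity is 16, but the minimum cut has capacity 12.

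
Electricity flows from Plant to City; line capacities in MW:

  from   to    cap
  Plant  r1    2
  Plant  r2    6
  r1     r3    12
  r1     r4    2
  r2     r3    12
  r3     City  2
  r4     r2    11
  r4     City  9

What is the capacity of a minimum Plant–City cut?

4

Augment Plant→r1→r3→City: bottleneck 2, flow now 2.
Augment Plant→r2→r3→r1→r4→City: bottleneck 2, flow now 4. (uses reverse residual edge)
No augmenting path remains; maximum flow = 4.
By max-flow min-cut, the minimum cut capacity equals the max flow.
In the residual graph, reachable from Plant: {Plant, r2, r3}.
Min-cut edges: Plant→r1 (2), r3→City (2); capacity 2 + 2 = 4.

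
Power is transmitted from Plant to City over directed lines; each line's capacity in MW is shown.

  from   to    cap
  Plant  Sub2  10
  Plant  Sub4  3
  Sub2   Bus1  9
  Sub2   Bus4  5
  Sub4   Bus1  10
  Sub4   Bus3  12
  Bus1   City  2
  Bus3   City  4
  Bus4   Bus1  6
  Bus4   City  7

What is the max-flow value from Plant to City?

Augment Plant→Sub2→Bus1→City: bottleneck 2, flow now 2.
Augment Plant→Sub2→Bus4→City: bottleneck 5, flow now 7.
Augment Plant→Sub4→Bus3→City: bottleneck 3, flow now 10.
No augmenting path remains; maximum flow = 10.
In the residual graph, reachable from Plant: {Plant, Sub2, Bus1}.
Min-cut edges: Plant→Sub4 (3), Sub2→Bus4 (5), Bus1→City (2); capacity 3 + 5 + 2 = 10.
This cut is saturated, so no flow can exceed 10.

10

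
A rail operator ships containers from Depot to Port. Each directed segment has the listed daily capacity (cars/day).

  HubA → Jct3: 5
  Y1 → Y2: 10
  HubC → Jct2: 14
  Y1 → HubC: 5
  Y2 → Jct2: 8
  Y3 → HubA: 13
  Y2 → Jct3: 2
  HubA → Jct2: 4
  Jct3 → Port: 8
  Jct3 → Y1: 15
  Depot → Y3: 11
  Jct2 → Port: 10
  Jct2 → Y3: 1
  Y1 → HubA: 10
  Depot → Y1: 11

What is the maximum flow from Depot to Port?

17

Augment Depot→Y3→HubA→Jct3→Port: bottleneck 5, flow now 5.
Augment Depot→Y3→HubA→Jct2→Port: bottleneck 4, flow now 9.
Augment Depot→Y1→Y2→Jct3→Port: bottleneck 2, flow now 11.
Augment Depot→Y1→Y2→Jct2→Port: bottleneck 6, flow now 17.
No augmenting path remains; maximum flow = 17.
In the residual graph, reachable from Depot: {Depot, Y3, Y1, Y2, HubC, HubA, Jct2}.
Min-cut edges: Y2→Jct3 (2), HubA→Jct3 (5), Jct2→Port (10); capacity 2 + 5 + 10 = 17.
This cut is saturated, so no flow can exceed 17.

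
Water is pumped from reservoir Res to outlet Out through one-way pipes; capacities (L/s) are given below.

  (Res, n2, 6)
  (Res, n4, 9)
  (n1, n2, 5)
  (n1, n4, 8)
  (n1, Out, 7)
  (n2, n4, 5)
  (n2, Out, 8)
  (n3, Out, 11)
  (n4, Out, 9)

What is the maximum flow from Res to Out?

Augment Res→n2→Out: bottleneck 6, flow now 6.
Augment Res→n4→Out: bottleneck 9, flow now 15.
No augmenting path remains; maximum flow = 15.
In the residual graph, reachable from Res: {Res}.
Min-cut edges: Res→n2 (6), Res→n4 (9); capacity 6 + 9 = 15.
This cut is saturated, so no flow can exceed 15.

15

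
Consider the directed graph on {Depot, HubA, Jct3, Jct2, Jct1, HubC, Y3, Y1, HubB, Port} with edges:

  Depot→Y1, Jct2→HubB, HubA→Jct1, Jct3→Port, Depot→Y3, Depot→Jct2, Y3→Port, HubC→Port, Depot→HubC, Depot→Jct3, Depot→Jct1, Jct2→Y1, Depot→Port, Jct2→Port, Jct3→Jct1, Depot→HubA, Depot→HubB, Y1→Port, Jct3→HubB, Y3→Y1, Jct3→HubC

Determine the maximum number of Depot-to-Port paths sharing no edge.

Assign every edge capacity 1; by Menger, the answer equals the max flow.
Path Depot→Port (+1); total 1.
Path Depot→Jct3→Port (+1); total 2.
Path Depot→Jct2→Port (+1); total 3.
Path Depot→HubC→Port (+1); total 4.
Path Depot→Y3→Port (+1); total 5.
Path Depot→Y1→Port (+1); total 6.
No residual Depot→Port path; max flow = 6.
Certifying cut of size 6: {Depot→HubC, Depot→Jct2, Depot→Jct3, Depot→Port, Depot→Y1, Depot→Y3}.

6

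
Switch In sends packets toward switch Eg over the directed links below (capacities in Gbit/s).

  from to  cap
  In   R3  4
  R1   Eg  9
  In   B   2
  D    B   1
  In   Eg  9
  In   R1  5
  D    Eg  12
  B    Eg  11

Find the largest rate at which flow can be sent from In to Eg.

16

Augment In→Eg: bottleneck 9, flow now 9.
Augment In→B→Eg: bottleneck 2, flow now 11.
Augment In→R1→Eg: bottleneck 5, flow now 16.
No augmenting path remains; maximum flow = 16.
In the residual graph, reachable from In: {In, R3}.
Min-cut edges: In→B (2), In→R1 (5), In→Eg (9); capacity 2 + 5 + 9 = 16.
This cut is saturated, so no flow can exceed 16.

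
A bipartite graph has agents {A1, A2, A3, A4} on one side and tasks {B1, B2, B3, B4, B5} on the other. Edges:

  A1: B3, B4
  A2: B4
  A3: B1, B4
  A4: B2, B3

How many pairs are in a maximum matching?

4

Unit-capacity flow: source→left, listed edges, right→sink; max matching = max flow.
Augmenting path A1→B3 (+1); matched 1.
Augmenting path A2→B4 (+1); matched 2.
Augmenting path A3→B1 (+1); matched 3.
Augmenting path A4→B2 (+1); matched 4.
No augmenting path remains; maximum matching = 4.
König certificate: {A1, A2, A3, A4} is a vertex cover of size 4 (every listed pair touches it), so no matching can be larger.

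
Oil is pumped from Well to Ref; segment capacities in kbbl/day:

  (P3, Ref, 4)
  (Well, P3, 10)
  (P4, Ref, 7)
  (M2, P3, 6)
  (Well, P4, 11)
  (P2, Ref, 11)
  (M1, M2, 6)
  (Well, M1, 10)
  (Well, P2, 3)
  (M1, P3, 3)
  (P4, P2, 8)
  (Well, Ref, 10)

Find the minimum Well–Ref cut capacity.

Augment Well→Ref: bottleneck 10, flow now 10.
Augment Well→P4→Ref: bottleneck 7, flow now 17.
Augment Well→P2→Ref: bottleneck 3, flow now 20.
Augment Well→P3→Ref: bottleneck 4, flow now 24.
Augment Well→P4→P2→Ref: bottleneck 4, flow now 28.
No augmenting path remains; maximum flow = 28.
By max-flow min-cut, the minimum cut capacity equals the max flow.
In the residual graph, reachable from Well: {Well, M1, M2, P3}.
Min-cut edges: Well→P4 (11), Well→P2 (3), Well→Ref (10), P3→Ref (4); capacity 11 + 3 + 10 + 4 = 28.

28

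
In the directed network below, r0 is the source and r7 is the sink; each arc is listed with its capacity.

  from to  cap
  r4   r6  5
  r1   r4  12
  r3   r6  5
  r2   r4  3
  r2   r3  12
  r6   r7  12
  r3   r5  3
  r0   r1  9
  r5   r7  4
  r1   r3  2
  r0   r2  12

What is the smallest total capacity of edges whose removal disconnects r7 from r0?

13

Augment r0→r1→r3→r5→r7: bottleneck 2, flow now 2.
Augment r0→r1→r4→r6→r7: bottleneck 5, flow now 7.
Augment r0→r2→r3→r5→r7: bottleneck 1, flow now 8.
Augment r0→r2→r3→r6→r7: bottleneck 5, flow now 13.
No augmenting path remains; maximum flow = 13.
By max-flow min-cut, the minimum cut capacity equals the max flow.
In the residual graph, reachable from r0: {r0, r1, r2, r3, r4}.
Min-cut edges: r3→r5 (3), r3→r6 (5), r4→r6 (5); capacity 3 + 5 + 5 = 13.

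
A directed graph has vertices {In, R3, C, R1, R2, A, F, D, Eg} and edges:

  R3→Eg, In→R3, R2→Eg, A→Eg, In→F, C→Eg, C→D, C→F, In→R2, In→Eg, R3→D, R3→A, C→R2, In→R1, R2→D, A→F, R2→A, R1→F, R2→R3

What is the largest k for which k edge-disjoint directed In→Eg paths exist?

Assign every edge capacity 1; by Menger, the answer equals the max flow.
Path In→Eg (+1); total 1.
Path In→R3→Eg (+1); total 2.
Path In→R2→Eg (+1); total 3.
No residual In→Eg path; max flow = 3.
Certifying cut of size 3: {In→Eg, In→R2, In→R3}.

3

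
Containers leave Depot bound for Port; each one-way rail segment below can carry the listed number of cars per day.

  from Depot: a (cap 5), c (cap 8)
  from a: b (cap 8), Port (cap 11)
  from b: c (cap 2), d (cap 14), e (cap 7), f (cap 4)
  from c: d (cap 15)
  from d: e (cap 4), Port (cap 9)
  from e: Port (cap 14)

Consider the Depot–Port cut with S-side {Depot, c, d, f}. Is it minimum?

Given cut capacity: 5 + 4 + 9 = 18.
Augment Depot→a→Port: bottleneck 5, flow now 5.
Augment Depot→c→d→Port: bottleneck 8, flow now 13.
No augmenting path remains; maximum flow = 13.
In the residual graph, reachable from Depot: {Depot}.
Min-cut edges: Depot→a (5), Depot→c (8); capacity 5 + 8 = 13.
Cut capacity 18 exceeds the max flow 13, so it is not minimum.

No — its capacity is 18, but the minimum cut has capacity 13.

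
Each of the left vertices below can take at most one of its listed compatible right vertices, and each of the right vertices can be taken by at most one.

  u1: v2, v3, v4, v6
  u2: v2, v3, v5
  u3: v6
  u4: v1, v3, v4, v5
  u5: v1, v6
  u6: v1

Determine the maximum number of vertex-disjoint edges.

Unit-capacity flow: source→left, listed edges, right→sink; max matching = max flow.
Augmenting path u1→v2 (+1); matched 1.
Augmenting path u2→v3 (+1); matched 2.
Augmenting path u3→v6 (+1); matched 3.
Augmenting path u4→v1 (+1); matched 4.
Augmenting path u5→v1→u4→v4 (+1); matched 5.
No augmenting path remains; maximum matching = 5.
König certificate: {u1, u2, u4, v1, v6} is a vertex cover of size 5 (every listed pair touches it), so no matching can be larger.

5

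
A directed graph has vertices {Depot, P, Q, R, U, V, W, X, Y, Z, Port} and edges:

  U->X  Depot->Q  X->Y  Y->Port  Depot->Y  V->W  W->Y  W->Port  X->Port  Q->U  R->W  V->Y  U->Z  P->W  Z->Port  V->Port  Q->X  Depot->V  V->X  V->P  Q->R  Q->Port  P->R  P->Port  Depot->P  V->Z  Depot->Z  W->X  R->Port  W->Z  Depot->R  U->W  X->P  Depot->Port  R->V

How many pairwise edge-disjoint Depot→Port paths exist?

Assign every edge capacity 1; by Menger, the answer equals the max flow.
Path Depot→Port (+1); total 1.
Path Depot→P→Port (+1); total 2.
Path Depot→Q→Port (+1); total 3.
Path Depot→R→Port (+1); total 4.
Path Depot→V→Port (+1); total 5.
Path Depot→Y→Port (+1); total 6.
Path Depot→Z→Port (+1); total 7.
No residual Depot→Port path; max flow = 7.
Certifying cut of size 7: {Depot→P, Depot→Port, Depot→Q, Depot→R, Depot→V, Depot→Y, Depot→Z}.

7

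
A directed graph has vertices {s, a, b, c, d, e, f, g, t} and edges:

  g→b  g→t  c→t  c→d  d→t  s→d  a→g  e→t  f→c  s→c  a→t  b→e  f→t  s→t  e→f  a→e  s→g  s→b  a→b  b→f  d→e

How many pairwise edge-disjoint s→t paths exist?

5

Assign every edge capacity 1; by Menger, the answer equals the max flow.
Path s→t (+1); total 1.
Path s→c→t (+1); total 2.
Path s→d→t (+1); total 3.
Path s→g→t (+1); total 4.
Path s→b→e→t (+1); total 5.
No residual s→t path; max flow = 5.
Certifying cut of size 5: {s→b, s→c, s→d, s→g, s→t}.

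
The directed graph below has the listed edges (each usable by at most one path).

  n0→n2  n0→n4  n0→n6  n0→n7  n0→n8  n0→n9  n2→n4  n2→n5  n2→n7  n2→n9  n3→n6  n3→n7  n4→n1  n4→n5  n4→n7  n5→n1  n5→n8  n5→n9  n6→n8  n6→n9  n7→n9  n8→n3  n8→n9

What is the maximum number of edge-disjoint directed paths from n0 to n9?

Assign every edge capacity 1; by Menger, the answer equals the max flow.
Path n0→n9 (+1); total 1.
Path n0→n2→n9 (+1); total 2.
Path n0→n6→n9 (+1); total 3.
Path n0→n7→n9 (+1); total 4.
Path n0→n8→n9 (+1); total 5.
Path n0→n4→n5→n9 (+1); total 6.
No residual n0→n9 path; max flow = 6.
Certifying cut of size 6: {n0→n2, n0→n4, n0→n6, n0→n7, n0→n8, n0→n9}.

6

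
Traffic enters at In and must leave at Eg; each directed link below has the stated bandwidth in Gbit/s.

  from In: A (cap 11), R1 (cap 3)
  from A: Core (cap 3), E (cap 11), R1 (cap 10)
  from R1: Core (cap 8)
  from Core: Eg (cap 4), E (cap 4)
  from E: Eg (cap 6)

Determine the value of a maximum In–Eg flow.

Augment In→A→Core→Eg: bottleneck 3, flow now 3.
Augment In→A→E→Eg: bottleneck 6, flow now 9.
Augment In→R1→Core→Eg: bottleneck 1, flow now 10.
No augmenting path remains; maximum flow = 10.
In the residual graph, reachable from In: {In, A, R1, Core, E}.
Min-cut edges: Core→Eg (4), E→Eg (6); capacity 4 + 6 = 10.
This cut is saturated, so no flow can exceed 10.

10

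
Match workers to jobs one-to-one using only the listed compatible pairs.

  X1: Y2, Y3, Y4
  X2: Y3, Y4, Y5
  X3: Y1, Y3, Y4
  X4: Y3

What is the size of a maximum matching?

Unit-capacity flow: source→left, listed edges, right→sink; max matching = max flow.
Augmenting path X1→Y2 (+1); matched 1.
Augmenting path X2→Y3 (+1); matched 2.
Augmenting path X3→Y1 (+1); matched 3.
Augmenting path X4→Y3→X2→Y4 (+1); matched 4.
No augmenting path remains; maximum matching = 4.
König certificate: {X1, X2, X3, X4} is a vertex cover of size 4 (every listed pair touches it), so no matching can be larger.

4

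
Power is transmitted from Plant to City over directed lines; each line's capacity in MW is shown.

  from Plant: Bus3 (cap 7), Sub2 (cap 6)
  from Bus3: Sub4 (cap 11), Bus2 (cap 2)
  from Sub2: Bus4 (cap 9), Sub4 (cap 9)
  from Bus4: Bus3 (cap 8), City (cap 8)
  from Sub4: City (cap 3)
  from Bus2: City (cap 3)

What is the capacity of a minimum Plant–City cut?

Augment Plant→Bus3→Sub4→City: bottleneck 3, flow now 3.
Augment Plant→Bus3→Bus2→City: bottleneck 2, flow now 5.
Augment Plant→Sub2→Bus4→City: bottleneck 6, flow now 11.
No augmenting path remains; maximum flow = 11.
By max-flow min-cut, the minimum cut capacity equals the max flow.
In the residual graph, reachable from Plant: {Plant, Bus3, Sub4}.
Min-cut edges: Plant→Sub2 (6), Bus3→Bus2 (2), Sub4→City (3); capacity 6 + 2 + 3 = 11.

11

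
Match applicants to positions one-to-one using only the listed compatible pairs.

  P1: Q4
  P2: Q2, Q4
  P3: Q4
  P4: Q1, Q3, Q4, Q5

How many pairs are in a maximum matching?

Unit-capacity flow: source→left, listed edges, right→sink; max matching = max flow.
Augmenting path P1→Q4 (+1); matched 1.
Augmenting path P2→Q2 (+1); matched 2.
Augmenting path P4→Q1 (+1); matched 3.
No augmenting path remains; maximum matching = 3.
König certificate: {P2, P4, Q4} is a vertex cover of size 3 (every listed pair touches it), so no matching can be larger.

3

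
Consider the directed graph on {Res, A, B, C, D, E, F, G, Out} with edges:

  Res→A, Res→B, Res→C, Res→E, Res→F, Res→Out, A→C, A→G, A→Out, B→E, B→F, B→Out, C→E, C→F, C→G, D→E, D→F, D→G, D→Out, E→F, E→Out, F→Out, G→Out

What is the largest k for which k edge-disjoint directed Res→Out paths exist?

6

Assign every edge capacity 1; by Menger, the answer equals the max flow.
Path Res→Out (+1); total 1.
Path Res→A→Out (+1); total 2.
Path Res→B→Out (+1); total 3.
Path Res→E→Out (+1); total 4.
Path Res→F→Out (+1); total 5.
Path Res→C→G→Out (+1); total 6.
No residual Res→Out path; max flow = 6.
Certifying cut of size 6: {Res→A, Res→B, Res→C, Res→E, Res→F, Res→Out}.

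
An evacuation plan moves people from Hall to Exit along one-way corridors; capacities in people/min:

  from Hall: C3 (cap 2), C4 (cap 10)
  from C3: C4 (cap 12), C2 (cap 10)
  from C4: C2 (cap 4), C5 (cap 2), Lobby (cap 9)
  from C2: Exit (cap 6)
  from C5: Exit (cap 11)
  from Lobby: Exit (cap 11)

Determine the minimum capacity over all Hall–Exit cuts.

Augment Hall→C3→C2→Exit: bottleneck 2, flow now 2.
Augment Hall→C4→C2→Exit: bottleneck 4, flow now 6.
Augment Hall→C4→C5→Exit: bottleneck 2, flow now 8.
Augment Hall→C4→Lobby→Exit: bottleneck 4, flow now 12.
No augmenting path remains; maximum flow = 12.
By max-flow min-cut, the minimum cut capacity equals the max flow.
In the residual graph, reachable from Hall: {Hall}.
Min-cut edges: Hall→C3 (2), Hall→C4 (10); capacity 2 + 10 = 12.

12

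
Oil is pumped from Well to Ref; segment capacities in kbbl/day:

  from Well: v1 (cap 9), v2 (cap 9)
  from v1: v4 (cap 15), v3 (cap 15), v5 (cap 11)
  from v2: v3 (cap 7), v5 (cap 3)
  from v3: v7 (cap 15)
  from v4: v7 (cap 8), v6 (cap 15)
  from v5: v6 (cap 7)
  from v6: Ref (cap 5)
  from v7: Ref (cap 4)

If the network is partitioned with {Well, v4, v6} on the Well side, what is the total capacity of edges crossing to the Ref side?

31

Edges leaving {Well, v4, v6}: Well→v1 (9), Well→v2 (9), v4→v7 (8), v6→Ref (5).
Cut capacity = 9 + 9 + 8 + 5 = 31.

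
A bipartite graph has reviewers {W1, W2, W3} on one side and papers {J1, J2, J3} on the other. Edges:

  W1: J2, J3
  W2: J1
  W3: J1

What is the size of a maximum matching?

2

Unit-capacity flow: source→left, listed edges, right→sink; max matching = max flow.
Augmenting path W1→J2 (+1); matched 1.
Augmenting path W2→J1 (+1); matched 2.
No augmenting path remains; maximum matching = 2.
König certificate: {W1, J1} is a vertex cover of size 2 (every listed pair touches it), so no matching can be larger.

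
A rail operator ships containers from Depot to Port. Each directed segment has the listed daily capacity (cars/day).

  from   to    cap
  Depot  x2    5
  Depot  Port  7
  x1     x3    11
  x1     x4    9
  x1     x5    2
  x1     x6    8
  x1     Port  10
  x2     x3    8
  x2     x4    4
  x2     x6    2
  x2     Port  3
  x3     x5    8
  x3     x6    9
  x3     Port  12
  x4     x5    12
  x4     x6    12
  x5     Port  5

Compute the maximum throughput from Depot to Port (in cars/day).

12

Augment Depot→Port: bottleneck 7, flow now 7.
Augment Depot→x2→Port: bottleneck 3, flow now 10.
Augment Depot→x2→x3→Port: bottleneck 2, flow now 12.
No augmenting path remains; maximum flow = 12.
In the residual graph, reachable from Depot: {Depot}.
Min-cut edges: Depot→x2 (5), Depot→Port (7); capacity 5 + 7 = 12.
This cut is saturated, so no flow can exceed 12.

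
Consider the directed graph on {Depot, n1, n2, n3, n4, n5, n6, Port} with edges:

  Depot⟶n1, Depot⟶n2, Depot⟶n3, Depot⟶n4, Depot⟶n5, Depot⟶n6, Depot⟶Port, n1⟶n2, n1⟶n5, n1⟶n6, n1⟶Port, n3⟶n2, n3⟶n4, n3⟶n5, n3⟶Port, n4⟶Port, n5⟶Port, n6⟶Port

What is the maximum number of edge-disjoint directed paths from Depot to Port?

6

Assign every edge capacity 1; by Menger, the answer equals the max flow.
Path Depot→Port (+1); total 1.
Path Depot→n1→Port (+1); total 2.
Path Depot→n3→Port (+1); total 3.
Path Depot→n4→Port (+1); total 4.
Path Depot→n5→Port (+1); total 5.
Path Depot→n6→Port (+1); total 6.
No residual Depot→Port path; max flow = 6.
Certifying cut of size 6: {Depot→Port, Depot→n1, Depot→n3, Depot→n4, Depot→n5, Depot→n6}.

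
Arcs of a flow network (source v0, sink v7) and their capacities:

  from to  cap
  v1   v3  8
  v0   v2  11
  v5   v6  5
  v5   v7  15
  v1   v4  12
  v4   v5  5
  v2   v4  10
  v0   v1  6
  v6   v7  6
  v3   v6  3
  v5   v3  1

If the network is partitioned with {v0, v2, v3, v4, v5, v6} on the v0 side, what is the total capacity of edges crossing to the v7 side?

Edges leaving {v0, v2, v3, v4, v5, v6}: v0→v1 (6), v5→v7 (15), v6→v7 (6).
Cut capacity = 6 + 15 + 6 = 27.

27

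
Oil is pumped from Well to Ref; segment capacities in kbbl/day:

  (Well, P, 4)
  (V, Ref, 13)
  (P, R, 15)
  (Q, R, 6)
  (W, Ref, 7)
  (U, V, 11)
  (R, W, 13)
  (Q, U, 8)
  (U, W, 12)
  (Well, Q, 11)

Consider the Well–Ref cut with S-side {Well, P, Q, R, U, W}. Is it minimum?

No — its capacity is 18, but the minimum cut has capacity 15.

Given cut capacity: 11 + 7 = 18.
Augment Well→P→R→W→Ref: bottleneck 4, flow now 4.
Augment Well→Q→R→W→Ref: bottleneck 3, flow now 7.
Augment Well→Q→U→V→Ref: bottleneck 8, flow now 15.
No augmenting path remains; maximum flow = 15.
In the residual graph, reachable from Well: {Well}.
Min-cut edges: Well→P (4), Well→Q (11); capacity 4 + 11 = 15.
Cut capacity 18 exceeds the max flow 15, so it is not minimum.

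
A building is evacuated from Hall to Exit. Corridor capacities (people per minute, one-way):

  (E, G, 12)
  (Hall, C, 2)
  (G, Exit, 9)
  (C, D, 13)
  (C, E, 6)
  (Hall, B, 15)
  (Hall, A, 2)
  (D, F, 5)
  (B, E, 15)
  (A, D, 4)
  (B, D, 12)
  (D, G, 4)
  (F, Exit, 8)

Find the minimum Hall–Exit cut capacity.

14

Augment Hall→A→D→F→Exit: bottleneck 2, flow now 2.
Augment Hall→B→D→F→Exit: bottleneck 3, flow now 5.
Augment Hall→B→D→G→Exit: bottleneck 4, flow now 9.
Augment Hall→B→E→G→Exit: bottleneck 5, flow now 14.
No augmenting path remains; maximum flow = 14.
By max-flow min-cut, the minimum cut capacity equals the max flow.
In the residual graph, reachable from Hall: {Hall, A, B, C, D, E, G}.
Min-cut edges: D→F (5), G→Exit (9); capacity 5 + 9 = 14.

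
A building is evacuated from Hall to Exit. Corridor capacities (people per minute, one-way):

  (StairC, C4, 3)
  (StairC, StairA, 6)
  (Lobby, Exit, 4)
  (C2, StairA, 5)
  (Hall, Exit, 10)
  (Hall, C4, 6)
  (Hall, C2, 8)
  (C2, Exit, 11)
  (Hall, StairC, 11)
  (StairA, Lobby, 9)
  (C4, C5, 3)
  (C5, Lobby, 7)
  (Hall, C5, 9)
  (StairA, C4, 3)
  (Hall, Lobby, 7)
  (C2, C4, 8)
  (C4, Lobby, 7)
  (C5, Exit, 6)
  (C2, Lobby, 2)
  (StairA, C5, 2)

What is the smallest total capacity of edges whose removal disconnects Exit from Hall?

Augment Hall→Exit: bottleneck 10, flow now 10.
Augment Hall→C2→Exit: bottleneck 8, flow now 18.
Augment Hall→C5→Exit: bottleneck 6, flow now 24.
Augment Hall→Lobby→Exit: bottleneck 4, flow now 28.
No augmenting path remains; maximum flow = 28.
By max-flow min-cut, the minimum cut capacity equals the max flow.
In the residual graph, reachable from Hall: {Hall, StairC, StairA, C4, C5, Lobby}.
Min-cut edges: Hall→C2 (8), Hall→Exit (10), C5→Exit (6), Lobby→Exit (4); capacity 8 + 10 + 6 + 4 = 28.

28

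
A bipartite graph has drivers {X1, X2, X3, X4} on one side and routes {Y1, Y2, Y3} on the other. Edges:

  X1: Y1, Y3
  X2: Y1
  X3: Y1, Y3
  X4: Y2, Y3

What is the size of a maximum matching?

Unit-capacity flow: source→left, listed edges, right→sink; max matching = max flow.
Augmenting path X1→Y1 (+1); matched 1.
Augmenting path X3→Y3 (+1); matched 2.
Augmenting path X4→Y2 (+1); matched 3.
No augmenting path remains; maximum matching = 3.
König certificate: {X4, Y1, Y3} is a vertex cover of size 3 (every listed pair touches it), so no matching can be larger.

3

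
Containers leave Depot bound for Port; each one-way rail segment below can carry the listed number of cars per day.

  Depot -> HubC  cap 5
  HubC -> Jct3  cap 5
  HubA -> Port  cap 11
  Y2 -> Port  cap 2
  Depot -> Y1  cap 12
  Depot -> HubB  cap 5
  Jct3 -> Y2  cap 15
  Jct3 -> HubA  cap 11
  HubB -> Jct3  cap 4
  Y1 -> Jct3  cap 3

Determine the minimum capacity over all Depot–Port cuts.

12

Augment Depot→HubC→Jct3→Y2→Port: bottleneck 2, flow now 2.
Augment Depot→HubC→Jct3→HubA→Port: bottleneck 3, flow now 5.
Augment Depot→HubB→Jct3→HubA→Port: bottleneck 4, flow now 9.
Augment Depot→Y1→Jct3→HubA→Port: bottleneck 3, flow now 12.
No augmenting path remains; maximum flow = 12.
By max-flow min-cut, the minimum cut capacity equals the max flow.
In the residual graph, reachable from Depot: {Depot, HubB, Y1}.
Min-cut edges: Depot→HubC (5), HubB→Jct3 (4), Y1→Jct3 (3); capacity 5 + 4 + 3 = 12.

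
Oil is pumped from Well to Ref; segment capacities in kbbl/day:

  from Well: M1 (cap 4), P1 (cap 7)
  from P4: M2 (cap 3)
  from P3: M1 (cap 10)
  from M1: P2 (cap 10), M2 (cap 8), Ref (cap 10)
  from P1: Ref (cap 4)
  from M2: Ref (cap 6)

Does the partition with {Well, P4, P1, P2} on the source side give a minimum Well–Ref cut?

Given cut capacity: 4 + 3 + 4 = 11.
Augment Well→M1→Ref: bottleneck 4, flow now 4.
Augment Well→P1→Ref: bottleneck 4, flow now 8.
No augmenting path remains; maximum flow = 8.
In the residual graph, reachable from Well: {Well, P1}.
Min-cut edges: Well→M1 (4), P1→Ref (4); capacity 4 + 4 = 8.
Cut capacity 11 exceeds the max flow 8, so it is not minimum.

No — its capacity is 11, but the minimum cut has capacity 8.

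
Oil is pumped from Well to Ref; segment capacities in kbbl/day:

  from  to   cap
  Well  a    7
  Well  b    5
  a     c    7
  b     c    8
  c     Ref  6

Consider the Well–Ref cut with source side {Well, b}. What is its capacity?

15

Edges leaving {Well, b}: Well→a (7), b→c (8).
Cut capacity = 7 + 8 = 15.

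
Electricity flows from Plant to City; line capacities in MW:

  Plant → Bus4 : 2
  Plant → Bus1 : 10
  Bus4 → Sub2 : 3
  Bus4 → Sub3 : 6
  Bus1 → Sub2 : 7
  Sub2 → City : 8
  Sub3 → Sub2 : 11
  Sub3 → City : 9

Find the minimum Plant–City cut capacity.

Augment Plant→Bus4→Sub2→City: bottleneck 2, flow now 2.
Augment Plant→Bus1→Sub2→City: bottleneck 6, flow now 8.
Augment Plant→Bus1→Sub2→Bus4→Sub3→City: bottleneck 1, flow now 9. (uses reverse residual edge)
No augmenting path remains; maximum flow = 9.
By max-flow min-cut, the minimum cut capacity equals the max flow.
In the residual graph, reachable from Plant: {Plant, Bus1}.
Min-cut edges: Plant→Bus4 (2), Bus1→Sub2 (7); capacity 2 + 7 = 9.

9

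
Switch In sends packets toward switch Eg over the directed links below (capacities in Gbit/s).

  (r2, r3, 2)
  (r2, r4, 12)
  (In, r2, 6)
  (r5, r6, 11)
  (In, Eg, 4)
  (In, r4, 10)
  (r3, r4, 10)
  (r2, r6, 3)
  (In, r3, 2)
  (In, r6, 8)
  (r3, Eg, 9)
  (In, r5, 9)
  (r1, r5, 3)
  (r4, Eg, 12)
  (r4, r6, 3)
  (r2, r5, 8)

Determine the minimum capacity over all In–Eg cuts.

20

Augment In→Eg: bottleneck 4, flow now 4.
Augment In→r3→Eg: bottleneck 2, flow now 6.
Augment In→r4→Eg: bottleneck 10, flow now 16.
Augment In→r2→r3→Eg: bottleneck 2, flow now 18.
Augment In→r2→r4→Eg: bottleneck 2, flow now 20.
No augmenting path remains; maximum flow = 20.
By max-flow min-cut, the minimum cut capacity equals the max flow.
In the residual graph, reachable from In: {In, r2, r4, r5, r6}.
Min-cut edges: In→r3 (2), In→Eg (4), r2→r3 (2), r4→Eg (12); capacity 2 + 4 + 2 + 12 = 20.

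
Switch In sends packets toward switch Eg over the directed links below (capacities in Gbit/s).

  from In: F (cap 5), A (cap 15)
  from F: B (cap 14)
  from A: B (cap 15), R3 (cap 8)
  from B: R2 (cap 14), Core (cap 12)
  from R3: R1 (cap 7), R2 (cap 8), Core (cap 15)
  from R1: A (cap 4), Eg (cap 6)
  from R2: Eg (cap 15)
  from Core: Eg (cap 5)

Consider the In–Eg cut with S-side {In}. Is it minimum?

Yes — it is a minimum cut (capacity 20).

Given cut capacity: 5 + 15 = 20.
Augment In→F→B→R2→Eg: bottleneck 5, flow now 5.
Augment In→A→B→R2→Eg: bottleneck 9, flow now 14.
Augment In→A→B→Core→Eg: bottleneck 5, flow now 19.
Augment In→A→R3→R1→Eg: bottleneck 1, flow now 20.
No augmenting path remains; maximum flow = 20.
Cut capacity 20 equals the max flow, so it is a minimum cut.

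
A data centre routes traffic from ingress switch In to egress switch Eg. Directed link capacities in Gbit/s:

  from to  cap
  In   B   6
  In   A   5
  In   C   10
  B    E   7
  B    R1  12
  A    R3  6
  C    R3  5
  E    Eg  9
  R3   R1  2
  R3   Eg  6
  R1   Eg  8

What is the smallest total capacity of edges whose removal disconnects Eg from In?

Augment In→B→E→Eg: bottleneck 6, flow now 6.
Augment In→A→R3→Eg: bottleneck 5, flow now 11.
Augment In→C→R3→Eg: bottleneck 1, flow now 12.
Augment In→C→R3→R1→Eg: bottleneck 2, flow now 14.
No augmenting path remains; maximum flow = 14.
By max-flow min-cut, the minimum cut capacity equals the max flow.
In the residual graph, reachable from In: {In, A, C, R3}.
Min-cut edges: In→B (6), R3→R1 (2), R3→Eg (6); capacity 6 + 2 + 6 = 14.

14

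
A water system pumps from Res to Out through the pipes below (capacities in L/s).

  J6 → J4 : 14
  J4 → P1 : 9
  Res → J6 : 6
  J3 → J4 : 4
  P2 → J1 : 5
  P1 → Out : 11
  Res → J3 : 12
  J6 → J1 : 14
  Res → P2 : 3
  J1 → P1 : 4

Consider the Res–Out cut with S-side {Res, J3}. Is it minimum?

No — its capacity is 13, but the minimum cut has capacity 11.

Given cut capacity: 3 + 6 + 4 = 13.
Augment Res→P2→J1→P1→Out: bottleneck 3, flow now 3.
Augment Res→J6→J1→P1→Out: bottleneck 1, flow now 4.
Augment Res→J6→J4→P1→Out: bottleneck 5, flow now 9.
Augment Res→J3→J4→P1→Out: bottleneck 2, flow now 11.
No augmenting path remains; maximum flow = 11.
In the residual graph, reachable from Res: {Res, P2, J6, J3, J1, J4, P1}.
Min-cut edges: P1→Out (11); capacity 11 = 11.
Cut capacity 13 exceeds the max flow 11, so it is not minimum.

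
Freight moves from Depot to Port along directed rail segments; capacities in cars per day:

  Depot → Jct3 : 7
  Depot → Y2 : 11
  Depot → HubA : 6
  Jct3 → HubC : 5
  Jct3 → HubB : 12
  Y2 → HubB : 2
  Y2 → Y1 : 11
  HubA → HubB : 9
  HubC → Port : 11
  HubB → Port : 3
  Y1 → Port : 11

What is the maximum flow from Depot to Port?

Augment Depot→Jct3→HubC→Port: bottleneck 5, flow now 5.
Augment Depot→Jct3→HubB→Port: bottleneck 2, flow now 7.
Augment Depot→Y2→HubB→Port: bottleneck 1, flow now 8.
Augment Depot→Y2→Y1→Port: bottleneck 10, flow now 18.
Augment Depot→HubA→HubB→Y2→Y1→Port: bottleneck 1, flow now 19. (uses reverse residual edge)
No augmenting path remains; maximum flow = 19.
In the residual graph, reachable from Depot: {Depot, Jct3, HubA, HubB}.
Min-cut edges: Depot→Y2 (11), Jct3→HubC (5), HubB→Port (3); capacity 11 + 5 + 3 = 19.
This cut is saturated, so no flow can exceed 19.

19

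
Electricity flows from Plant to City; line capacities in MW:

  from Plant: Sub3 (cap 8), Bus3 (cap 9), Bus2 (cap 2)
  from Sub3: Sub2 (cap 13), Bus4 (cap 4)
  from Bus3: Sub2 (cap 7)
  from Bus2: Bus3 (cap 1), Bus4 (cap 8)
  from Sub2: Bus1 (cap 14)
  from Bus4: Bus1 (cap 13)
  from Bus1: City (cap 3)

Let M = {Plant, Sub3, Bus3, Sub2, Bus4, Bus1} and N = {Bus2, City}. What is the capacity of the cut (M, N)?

Edges leaving {Plant, Sub3, Bus3, Sub2, Bus4, Bus1}: Plant→Bus2 (2), Bus1→City (3).
Cut capacity = 2 + 3 = 5.

5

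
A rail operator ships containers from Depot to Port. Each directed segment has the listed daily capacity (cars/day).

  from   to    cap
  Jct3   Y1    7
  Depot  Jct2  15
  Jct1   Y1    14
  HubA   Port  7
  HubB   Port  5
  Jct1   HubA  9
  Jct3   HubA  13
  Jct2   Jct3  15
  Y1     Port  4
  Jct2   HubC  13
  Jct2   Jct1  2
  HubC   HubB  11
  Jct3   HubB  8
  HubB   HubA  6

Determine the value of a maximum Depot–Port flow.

Augment Depot→Jct2→Jct1→Y1→Port: bottleneck 2, flow now 2.
Augment Depot→Jct2→Jct3→Y1→Port: bottleneck 2, flow now 4.
Augment Depot→Jct2→Jct3→HubB→Port: bottleneck 5, flow now 9.
Augment Depot→Jct2→Jct3→HubA→Port: bottleneck 6, flow now 15.
No augmenting path remains; maximum flow = 15.
In the residual graph, reachable from Depot: {Depot}.
Min-cut edges: Depot→Jct2 (15); capacity 15 = 15.
This cut is saturated, so no flow can exceed 15.

15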